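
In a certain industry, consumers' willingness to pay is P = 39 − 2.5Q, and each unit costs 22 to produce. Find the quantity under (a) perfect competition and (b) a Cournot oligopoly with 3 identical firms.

Competition: Q = 6.8; Cournot: Q = 5.1

Competitive firms price at marginal cost: P = 22, giving Q = 6.8.
Cournot with 3 identical firms: the symmetric best-response condition is 39 − 10q = 22. Each firm produces q = 1.7, total output Q = 5.1, price P = 26.25.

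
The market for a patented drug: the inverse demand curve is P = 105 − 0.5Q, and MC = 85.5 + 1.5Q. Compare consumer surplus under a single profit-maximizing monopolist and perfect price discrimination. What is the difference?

Consumer surplus falls by 15.21

Monopoly sets MR = MC: 105 − Q = 85.5 + 1.5Q ⇒ Q = 7.8, P = 105 − 0.5·7.8 = 101.1.
CS = ½·(105 − 101.1)·7.8 = 15.21.
With perfect price discrimination, output is the efficient level Q = 9.75 (where demand meets MC), but every buyer pays their willingness to pay: CS = 0 and PS = total surplus.
CS = 0.
Change in consumer surplus: 0 − 15.21 = −15.21.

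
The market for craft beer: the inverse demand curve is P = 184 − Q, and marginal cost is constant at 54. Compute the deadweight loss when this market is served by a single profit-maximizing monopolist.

Under competition P = MC = 54, so Q = (184 − 54)/1 = 130.
The monopolist equates marginal revenue to marginal cost: 184 − 2Q = 54, so Q = 65. From demand, P = 119.
DWL is the triangle between Q = 65 and Q = 130: ½·(130 − 65)·(119 − 54) = 2112.5.

DWL = 2112.5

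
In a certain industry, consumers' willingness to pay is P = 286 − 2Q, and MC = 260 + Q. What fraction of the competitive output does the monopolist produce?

A monopolist chooses Q where MR = MC. MR = 286 − 4Q; setting this equal to 260 + Q gives Q = 5.2 and P = 275.6.
Competitive equilibrium sets price equal to marginal cost: 286 − 2Q = 260 + Q, so Q = 26/3 and P = 806/3.
Ratio Q_m/Q_c = 5.2/(26/3) = 0.6.

Q_m/Q_c = 0.6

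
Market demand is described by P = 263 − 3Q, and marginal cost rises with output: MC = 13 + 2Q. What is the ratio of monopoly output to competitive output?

Q_m/Q_c = 0.625

A monopolist chooses Q where MR = MC. MR = 263 − 6Q; setting this equal to 13 + 2Q gives Q = 31.25 and P = 169.25.
Under competition P = MC: 263 − 3Q = 13 + 2Q ⇒ Q = 50, P = 113.
Ratio Q_m/Q_c = 31.25/50 = 0.625.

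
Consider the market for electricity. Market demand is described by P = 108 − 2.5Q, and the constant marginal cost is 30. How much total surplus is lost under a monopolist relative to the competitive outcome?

DWL = 304.2

Under competition P = MC = 30, so Q = (108 − 30)/2.5 = 31.2.
Monopoly sets MR = MC: 108 − 5Q = 30 ⇒ Q = 15.6, P = 108 − 2.5·15.6 = 69.
DWL is the triangle between Q = 15.6 and Q = 31.2: ½·(31.2 − 15.6)·(69 − 30) = 304.2.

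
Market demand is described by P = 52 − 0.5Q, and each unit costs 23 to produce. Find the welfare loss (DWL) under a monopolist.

Perfect competition: P = MC = 23, so 52 − 0.5Q = 23 and Q = 58.
The monopolist equates marginal revenue to marginal cost: 52 − Q = 23, so Q = 29. From demand, P = 37.5.
DWL is the triangle between Q = 29 and Q = 58: ½·(58 − 29)·(37.5 − 23) = 210.25.

DWL = 210.25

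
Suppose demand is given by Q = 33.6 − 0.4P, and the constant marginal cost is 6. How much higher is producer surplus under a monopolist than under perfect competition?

Inverting demand: P = 84 − 2.5Q.
Under competition P = MC = 6, so Q = (84 − 6)/2.5 = 31.2.
PS = (6 − 6)·31.2 = 0.
The monopolist equates marginal revenue to marginal cost: 84 − 5Q = 6, so Q = 15.6. From demand, P = 45.
PS = (45 − 6)·15.6 = 608.4.
Change in producer surplus: 608.4 − 0 = 608.4.

PS rises by 608.4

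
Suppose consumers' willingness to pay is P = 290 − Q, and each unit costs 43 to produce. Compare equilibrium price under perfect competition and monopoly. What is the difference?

P rises by 123.5

Perfect competition: P = MC = 43, so 290 − Q = 43 and Q = 247.
The monopolist equates marginal revenue to marginal cost: 290 − 2Q = 43, so Q = 123.5. From demand, P = 166.5.
Change in equilibrium price: 166.5 − 43 = 123.5.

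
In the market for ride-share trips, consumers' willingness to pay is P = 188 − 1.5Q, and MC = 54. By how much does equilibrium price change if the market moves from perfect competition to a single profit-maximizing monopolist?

Under competition P = MC = 54, so Q = (188 − 54)/1.5 = 268/3.
The monopolist equates marginal revenue to marginal cost: 188 − 3Q = 54, so Q = 134/3. From demand, P = 121.
Change in equilibrium price: 121 − 54 = 67.

P rises by 67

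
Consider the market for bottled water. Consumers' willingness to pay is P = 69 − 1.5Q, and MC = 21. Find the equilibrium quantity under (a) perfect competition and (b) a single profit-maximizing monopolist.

Competition: Q = 32; Monopoly: Q = 16

Perfect competition: P = MC = 21, so 69 − 1.5Q = 21 and Q = 32.
Monopoly sets MR = MC: 69 − 3Q = 21 ⇒ Q = 16, P = 69 − 1.5·16 = 45.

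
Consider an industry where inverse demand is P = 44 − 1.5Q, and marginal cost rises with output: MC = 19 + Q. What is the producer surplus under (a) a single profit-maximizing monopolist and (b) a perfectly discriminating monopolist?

Monopoly: PS = 78.125; Perfect PD: PS = 125

The monopolist equates marginal revenue to marginal cost: 44 − 3Q = 19 + Q, so Q = 6.25. From demand, P = 34.625.
PS = P·Q − VC(Q) = 34.625·6.25 − (19·6.25 + ½·1·6.25²) = 78.125.
With perfect price discrimination, output is the efficient level Q = 10 (where demand meets MC), but every buyer pays their willingness to pay: CS = 0 and PS = total surplus.
PS = ½·(44 − 19)·10 = 125.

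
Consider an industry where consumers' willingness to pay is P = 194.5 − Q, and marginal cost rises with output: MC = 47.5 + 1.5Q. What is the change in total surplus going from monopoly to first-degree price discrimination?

A monopolist chooses Q where MR = MC. MR = 194.5 − 2Q; setting this equal to 47.5 + 1.5Q gives Q = 42 and P = 152.5.
CS = ½·(194.5 − 152.5)·42 = 882; PS = (152.5·42 − 47.5·42 − ½·1.5·42²) = 3087; TS = 3969.
A perfectly discriminating monopolist sells every unit with P(Q) ≥ MC(Q), so output equals the competitive quantity Q = 58.8. Each buyer pays their reservation price, so CS = 0 and the firm captures all surplus.
TS = 4321.8 (equal to competitive TS).
Change in total surplus: 4321.8 − 3969 = 352.8.

TS rises by 352.8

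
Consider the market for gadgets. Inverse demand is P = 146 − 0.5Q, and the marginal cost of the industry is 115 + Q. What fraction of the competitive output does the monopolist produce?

A monopolist chooses Q where MR = MC. MR = 146 − Q; setting this equal to 115 + Q gives Q = 15.5 and P = 138.25.
Under competition P = MC: 146 − 0.5Q = 115 + Q ⇒ Q = 62/3, P = 407/3.
Ratio Q_m/Q_c = 15.5/(62/3) = 0.75.

Q_m/Q_c = 0.75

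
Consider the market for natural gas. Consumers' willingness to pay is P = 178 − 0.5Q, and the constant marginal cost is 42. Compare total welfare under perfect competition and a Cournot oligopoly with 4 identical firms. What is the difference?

Under competition P = MC = 42, so Q = (178 − 42)/0.5 = 272.
CS = ½·(178 − 42)·272 = 18496; PS = (42 − 42)·272 = 0; TS = 18496.
Cournot with 4 identical firms: the symmetric best-response condition is 178 − 2.5q = 42. Each firm produces q = 54.4, total output Q = 217.6, price P = 69.2.
CS = ½·(178 − 69.2)·217.6 = 11837.44; PS = (69.2 − 42)·217.6 = 5918.72; TS = 17756.16.
Change in total welfare: 17756.16 − 18496 = −739.84.

Total welfare falls by 739.84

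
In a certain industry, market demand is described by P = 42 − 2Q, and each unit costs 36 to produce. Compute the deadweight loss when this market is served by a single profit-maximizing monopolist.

Under competition P = MC = 36, so Q = (42 − 36)/2 = 3.
A monopolist chooses Q where MR = MC. MR = 42 − 4Q; setting this equal to 36 gives Q = 1.5 and P = 39.
DWL is the triangle between Q = 1.5 and Q = 3: ½·(3 − 1.5)·(39 − 36) = 2.25.

DWL = 2.25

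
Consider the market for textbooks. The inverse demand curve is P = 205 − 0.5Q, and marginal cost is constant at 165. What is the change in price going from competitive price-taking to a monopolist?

Price rises by 20

Under competition P = MC = 165, so Q = (205 − 165)/0.5 = 80.
The monopolist equates marginal revenue to marginal cost: 205 − Q = 165, so Q = 40. From demand, P = 185.
Change in price: 185 − 165 = 20.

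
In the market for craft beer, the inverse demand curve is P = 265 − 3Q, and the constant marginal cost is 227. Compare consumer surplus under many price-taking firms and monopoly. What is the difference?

Perfect competition: P = MC = 227, so 265 − 3Q = 227 and Q = 38/3.
CS = ½·(265 − 227)·38/3 = 722/3.
Monopoly sets MR = MC: 265 − 6Q = 227 ⇒ Q = 19/3, P = 265 − 3·19/3 = 246.
CS = ½·(265 − 246)·19/3 = 361/6.
Change in consumer surplus: 361/6 − 722/3 = −180.5.

CS falls by 180.5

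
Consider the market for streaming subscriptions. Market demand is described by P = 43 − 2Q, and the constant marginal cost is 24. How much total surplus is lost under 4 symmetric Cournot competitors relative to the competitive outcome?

DWL = 3.61

Under competition P = MC = 24, so Q = (43 − 24)/2 = 9.5.
In a 4-firm Cournot equilibrium, symmetry and the first-order condition give q = (43 − 24)/(10) = 1.9. So Q = 7.6 and P = 27.8.
DWL is the triangle between Q = 7.6 and Q = 9.5: ½·(9.5 − 7.6)·(27.8 − 24) = 3.61.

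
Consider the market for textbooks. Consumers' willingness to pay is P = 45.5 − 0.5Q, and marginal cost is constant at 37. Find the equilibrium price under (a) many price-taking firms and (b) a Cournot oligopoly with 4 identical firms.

Perfect competition: P = MC = 37, so 45.5 − 0.5Q = 37 and Q = 17.
With 4 symmetric Cournot firms, each firm's FOC gives 45.5 − 2.5q = 37, so q = 3.4, Q = 4·3.4 = 13.6, and P = 38.7.

Competition: P = 37; Cournot: P = 38.7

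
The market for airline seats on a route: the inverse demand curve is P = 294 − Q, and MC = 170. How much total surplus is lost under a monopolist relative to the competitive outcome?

DWL = 1922

Perfect competition: P = MC = 170, so 294 − Q = 170 and Q = 124.
A monopolist chooses Q where MR = MC. MR = 294 − 2Q; setting this equal to 170 gives Q = 62 and P = 232.
DWL is the triangle between Q = 62 and Q = 124: ½·(124 − 62)·(232 − 170) = 1922.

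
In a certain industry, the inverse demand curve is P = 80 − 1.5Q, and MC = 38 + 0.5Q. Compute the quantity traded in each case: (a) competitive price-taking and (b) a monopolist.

Under competition P = MC: 80 − 1.5Q = 38 + 0.5Q ⇒ Q = 21, P = 48.5.
Monopoly sets MR = MC: 80 − 3Q = 38 + 0.5Q ⇒ Q = 12, P = 80 − 1.5·12 = 62.

Competition: Q = 21; Monopoly: Q = 12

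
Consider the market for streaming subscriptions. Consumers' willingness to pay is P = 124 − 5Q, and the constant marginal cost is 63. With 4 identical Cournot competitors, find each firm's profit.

π_i = 29.768

In a 4-firm Cournot equilibrium, symmetry and the first-order condition give q = (124 − 63)/(25) = 2.44. So Q = 9.76 and P = 75.2.
Each firm's profit = (75.2 − 63)·2.44 = 29.768.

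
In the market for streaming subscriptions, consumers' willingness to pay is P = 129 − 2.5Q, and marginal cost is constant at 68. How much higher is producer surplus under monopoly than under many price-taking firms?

Producer surplus rises by 372.1

Under competition P = MC = 68, so Q = (129 − 68)/2.5 = 24.4.
PS = (68 − 68)·24.4 = 0.
A monopolist chooses Q where MR = MC. MR = 129 − 5Q; setting this equal to 68 gives Q = 12.2 and P = 98.5.
PS = (98.5 − 68)·12.2 = 372.1.
Change in producer surplus: 372.1 − 0 = 372.1.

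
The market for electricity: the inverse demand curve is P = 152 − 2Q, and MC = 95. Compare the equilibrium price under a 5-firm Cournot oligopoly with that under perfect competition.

Cournot: P = 104.5; Competition: P = 95

Cournot with 5 identical firms: the symmetric best-response condition is 152 − 12q = 95. Each firm produces q = 4.75, total output Q = 23.75, price P = 104.5.
Competitive firms price at marginal cost: P = 95, giving Q = 28.5.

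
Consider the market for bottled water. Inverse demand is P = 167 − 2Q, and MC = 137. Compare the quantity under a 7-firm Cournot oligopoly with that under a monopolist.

Cournot: Q = 13.125; Monopoly: Q = 7.5

Cournot with 7 identical firms: the symmetric best-response condition is 167 − 16q = 137. Each firm produces q = 1.875, total output Q = 13.125, price P = 140.75.
A monopolist chooses Q where MR = MC. MR = 167 − 4Q; setting this equal to 137 gives Q = 7.5 and P = 152.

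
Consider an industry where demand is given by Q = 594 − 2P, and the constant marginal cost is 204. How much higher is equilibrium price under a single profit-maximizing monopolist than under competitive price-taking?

Equilibrium price rises by 46.5

Inverting demand: P = 297 − 0.5Q.
Perfect competition: P = MC = 204, so 297 − 0.5Q = 204 and Q = 186.
The monopolist equates marginal revenue to marginal cost: 297 − Q = 204, so Q = 93. From demand, P = 250.5.
Change in equilibrium price: 250.5 − 204 = 46.5.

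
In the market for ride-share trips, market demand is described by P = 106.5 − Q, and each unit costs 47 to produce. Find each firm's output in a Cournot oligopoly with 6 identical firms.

With 6 symmetric Cournot firms, each firm's FOC gives 106.5 − 7q = 47, so q = 8.5, Q = 6·8.5 = 51, and P = 55.5.

q_i = 8.5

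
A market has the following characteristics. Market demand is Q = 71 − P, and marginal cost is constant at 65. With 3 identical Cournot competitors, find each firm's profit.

Inverting demand: P = 71 − Q.
Cournot with 3 identical firms: the symmetric best-response condition is 71 − 4q = 65. Each firm produces q = 1.5, total output Q = 4.5, price P = 66.5.
Each firm's profit = (66.5 − 65)·1.5 = 2.25.

π_i = 2.25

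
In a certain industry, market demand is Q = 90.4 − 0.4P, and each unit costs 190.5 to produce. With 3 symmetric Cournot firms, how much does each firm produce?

Inverting demand: P = 226 − 2.5Q.
Cournot with 3 identical firms: the symmetric best-response condition is 226 − 10q = 190.5. Each firm produces q = 3.55, total output Q = 10.65, price P = 199.375.

q_i = 3.55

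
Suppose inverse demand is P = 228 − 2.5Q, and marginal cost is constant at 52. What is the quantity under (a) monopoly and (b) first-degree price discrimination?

Monopoly: Q = 35.2; Perfect PD: Q = 70.4

The monopolist equates marginal revenue to marginal cost: 228 − 5Q = 52, so Q = 35.2. From demand, P = 140.
With perfect price discrimination, output is the efficient level Q = 70.4 (where demand meets MC), but every buyer pays their willingness to pay: CS = 0 and PS = total surplus.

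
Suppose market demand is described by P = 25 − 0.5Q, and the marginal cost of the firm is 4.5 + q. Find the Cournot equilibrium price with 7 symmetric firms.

With 7 symmetric Cournot firms, each firm's FOC gives 25 − 4q = 4.5 + q, so q = 4.1, Q = 7·4.1 = 28.7, and P = 10.65.

P = 10.65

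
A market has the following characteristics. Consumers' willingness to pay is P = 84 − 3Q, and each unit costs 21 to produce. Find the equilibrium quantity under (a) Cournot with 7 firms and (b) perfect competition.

Cournot with 7 identical firms: the symmetric best-response condition is 84 − 24q = 21. Each firm produces q = 2.625, total output Q = 18.375, price P = 28.875.
Competitive firms price at marginal cost: P = 21, giving Q = 21.

Cournot: Q = 18.375; Competition: Q = 21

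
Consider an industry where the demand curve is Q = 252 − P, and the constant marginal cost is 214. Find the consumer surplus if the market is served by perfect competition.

Inverting demand: P = 252 − Q.
Competitive firms price at marginal cost: P = 214, giving Q = 38.
CS = ½·(252 − 214)·38 = 722.

CS = 722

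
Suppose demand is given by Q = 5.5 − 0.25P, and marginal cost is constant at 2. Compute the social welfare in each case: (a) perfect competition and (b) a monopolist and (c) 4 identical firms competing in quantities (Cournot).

Inverting demand: P = 22 − 4Q.
Competitive firms price at marginal cost: P = 2, giving Q = 5.
CS = ½·(22 − 2)·5 = 50; PS = (2 − 2)·5 = 0; TS = 50.
A monopolist chooses Q where MR = MC. MR = 22 − 8Q; setting this equal to 2 gives Q = 2.5 and P = 12.
CS = ½·(22 − 12)·2.5 = 12.5; PS = (12 − 2)·2.5 = 25; TS = 37.5.
In a 4-firm Cournot equilibrium, symmetry and the first-order condition give q = (22 − 2)/(20) = 1. So Q = 4 and P = 6.
CS = ½·(22 − 6)·4 = 32; PS = (6 − 2)·4 = 16; TS = 48.

Competition: TS = 50; Monopoly: TS = 37.5; Cournot: TS = 48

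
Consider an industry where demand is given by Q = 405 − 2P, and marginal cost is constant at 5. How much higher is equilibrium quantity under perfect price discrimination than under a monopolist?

Inverting demand: P = 202.5 − 0.5Q.
Monopoly sets MR = MC: 202.5 − Q = 5 ⇒ Q = 197.5, P = 202.5 − 0.5·197.5 = 103.75.
A perfectly discriminating monopolist sells every unit with P(Q) ≥ MC(Q), so output equals the competitive quantity Q = 395. Each buyer pays their reservation price, so CS = 0 and the firm captures all surplus.
Change in equilibrium quantity: 395 − 197.5 = 197.5.

Q rises by 197.5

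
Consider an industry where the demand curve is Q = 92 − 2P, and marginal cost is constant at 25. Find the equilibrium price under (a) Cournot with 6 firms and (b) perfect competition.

Inverting demand: P = 46 − 0.5Q.
With 6 symmetric Cournot firms, each firm's FOC gives 46 − 3.5q = 25, so q = 6, Q = 6·6 = 36, and P = 28.
Under competition P = MC = 25, so Q = (46 − 25)/0.5 = 42.

Cournot: P = 28; Competition: P = 25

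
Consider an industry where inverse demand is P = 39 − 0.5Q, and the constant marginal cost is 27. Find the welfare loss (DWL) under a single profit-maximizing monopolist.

DWL = 36

Perfect competition: P = MC = 27, so 39 − 0.5Q = 27 and Q = 24.
A monopolist chooses Q where MR = MC. MR = 39 − Q; setting this equal to 27 gives Q = 12 and P = 33.
DWL is the triangle between Q = 12 and Q = 24: ½·(24 − 12)·(33 − 27) = 36.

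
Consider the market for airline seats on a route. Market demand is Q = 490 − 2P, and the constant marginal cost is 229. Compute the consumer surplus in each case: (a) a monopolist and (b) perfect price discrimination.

Inverting demand: P = 245 − 0.5Q.
The monopolist equates marginal revenue to marginal cost: 245 − Q = 229, so Q = 16. From demand, P = 237.
CS = ½·(245 − 237)·16 = 64.
A perfectly discriminating monopolist sells every unit with P(Q) ≥ MC(Q), so output equals the competitive quantity Q = 32. Each buyer pays their reservation price, so CS = 0 and the firm captures all surplus.
CS = 0.

Monopoly: CS = 64; Perfect PD: CS = 0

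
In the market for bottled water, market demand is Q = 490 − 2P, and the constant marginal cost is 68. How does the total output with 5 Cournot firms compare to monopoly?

Cournot: Q = 295; Monopoly: Q = 177

Inverting demand: P = 245 − 0.5Q.
In a 5-firm Cournot equilibrium, symmetry and the first-order condition give q = (245 − 68)/(3) = 59. So Q = 295 and P = 97.5.
A monopolist chooses Q where MR = MC. MR = 245 − Q; setting this equal to 68 gives Q = 177 and P = 156.5.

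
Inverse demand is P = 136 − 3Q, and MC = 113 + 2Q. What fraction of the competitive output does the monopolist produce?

The monopolist equates marginal revenue to marginal cost: 136 − 6Q = 113 + 2Q, so Q = 2.875. From demand, P = 127.375.
Under competition P = MC: 136 − 3Q = 113 + 2Q ⇒ Q = 4.6, P = 122.2.
Ratio Q_m/Q_c = 2.875/4.6 = 0.625.

Q_m/Q_c = 0.625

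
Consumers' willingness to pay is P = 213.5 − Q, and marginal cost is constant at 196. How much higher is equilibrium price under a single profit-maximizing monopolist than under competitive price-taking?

P rises by 8.75

Competitive firms price at marginal cost: P = 196, giving Q = 17.5.
A monopolist chooses Q where MR = MC. MR = 213.5 − 2Q; setting this equal to 196 gives Q = 8.75 and P = 204.75.
Change in equilibrium price: 204.75 − 196 = 8.75.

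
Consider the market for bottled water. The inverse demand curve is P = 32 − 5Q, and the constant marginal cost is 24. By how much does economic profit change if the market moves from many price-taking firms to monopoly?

Economic profit rises by 3.2

Perfect competition: P = MC = 24, so 32 − 5Q = 24 and Q = 1.6.
Profit = (24 − 24)·1.6 = 0.
Monopoly sets MR = MC: 32 − 10Q = 24 ⇒ Q = 0.8, P = 32 − 5·0.8 = 28.
Profit = (28 − 24)·0.8 = 3.2.
Change in economic profit: 3.2 − 0 = 3.2.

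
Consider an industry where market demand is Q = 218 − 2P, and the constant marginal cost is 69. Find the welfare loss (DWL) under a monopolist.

Inverting demand: P = 109 − 0.5Q.
Perfect competition: P = MC = 69, so 109 − 0.5Q = 69 and Q = 80.
Monopoly sets MR = MC: 109 − Q = 69 ⇒ Q = 40, P = 109 − 0.5·40 = 89.
DWL is the triangle between Q = 40 and Q = 80: ½·(80 − 40)·(89 − 69) = 400.

DWL = 400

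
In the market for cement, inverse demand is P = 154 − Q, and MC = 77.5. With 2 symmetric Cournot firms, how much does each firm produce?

q_i = 25.5

With 2 symmetric Cournot firms, each firm's FOC gives 154 − 3q = 77.5, so q = 25.5, Q = 2·25.5 = 51, and P = 103.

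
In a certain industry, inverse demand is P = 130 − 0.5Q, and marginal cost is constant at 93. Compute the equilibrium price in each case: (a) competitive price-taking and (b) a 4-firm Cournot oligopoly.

Under competition P = MC = 93, so Q = (130 − 93)/0.5 = 74.
In a 4-firm Cournot equilibrium, symmetry and the first-order condition give q = (130 − 93)/(2.5) = 14.8. So Q = 59.2 and P = 100.4.

Competition: P = 93; Cournot: P = 100.4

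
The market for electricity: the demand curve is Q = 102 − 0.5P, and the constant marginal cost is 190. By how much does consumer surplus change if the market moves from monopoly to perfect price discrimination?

Consumer surplus falls by 12.25

Inverting demand: P = 204 − 2Q.
Monopoly sets MR = MC: 204 − 4Q = 190 ⇒ Q = 3.5, P = 204 − 2·3.5 = 197.
CS = ½·(204 − 197)·3.5 = 12.25.
A perfectly discriminating monopolist sells every unit with P(Q) ≥ MC(Q), so output equals the competitive quantity Q = 7. Each buyer pays their reservation price, so CS = 0 and the firm captures all surplus.
CS = 0.
Change in consumer surplus: 0 − 12.25 = −12.25.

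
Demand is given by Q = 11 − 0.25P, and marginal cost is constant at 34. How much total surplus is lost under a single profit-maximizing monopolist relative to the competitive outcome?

Inverting demand: P = 44 − 4Q.
Under competition P = MC = 34, so Q = (44 − 34)/4 = 2.5.
A monopolist chooses Q where MR = MC. MR = 44 − 8Q; setting this equal to 34 gives Q = 1.25 and P = 39.
DWL is the triangle between Q = 1.25 and Q = 2.5: ½·(2.5 − 1.25)·(39 − 34) = 3.125.

DWL = 3.125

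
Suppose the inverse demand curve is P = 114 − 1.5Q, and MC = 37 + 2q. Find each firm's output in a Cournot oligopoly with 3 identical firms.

In a 3-firm Cournot equilibrium, symmetry and the first-order condition give q = (114 − 37)/(8) = 9.625. So Q = 28.875 and P = 1131/16.

q_i = 9.625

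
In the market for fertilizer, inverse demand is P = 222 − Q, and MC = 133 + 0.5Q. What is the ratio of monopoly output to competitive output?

Q_m/Q_c = 0.6

Monopoly sets MR = MC: 222 − 2Q = 133 + 0.5Q ⇒ Q = 35.6, P = 222 − 35.6 = 186.4.
Under competition P = MC: 222 − Q = 133 + 0.5Q ⇒ Q = 178/3, P = 488/3.
Ratio Q_m/Q_c = 35.6/(178/3) = 0.6.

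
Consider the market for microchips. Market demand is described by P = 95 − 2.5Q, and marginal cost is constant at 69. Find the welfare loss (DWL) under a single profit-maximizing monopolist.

DWL = 33.8

Perfect competition: P = MC = 69, so 95 − 2.5Q = 69 and Q = 10.4.
A monopolist chooses Q where MR = MC. MR = 95 − 5Q; setting this equal to 69 gives Q = 5.2 and P = 82.
DWL is the triangle between Q = 5.2 and Q = 10.4: ½·(10.4 − 5.2)·(82 − 69) = 33.8.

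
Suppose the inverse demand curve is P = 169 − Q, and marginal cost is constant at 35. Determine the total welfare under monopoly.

The monopolist equates marginal revenue to marginal cost: 169 − 2Q = 35, so Q = 67. From demand, P = 102.
CS = ½·(169 − 102)·67 = 2244.5; PS = (102 − 35)·67 = 4489; TS = 6733.5.

TS = 6733.5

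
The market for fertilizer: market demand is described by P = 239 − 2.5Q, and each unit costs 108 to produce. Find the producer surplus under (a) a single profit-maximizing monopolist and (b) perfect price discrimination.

Monopoly: PS = 1716.1; Perfect PD: PS = 3432.2

A monopolist chooses Q where MR = MC. MR = 239 − 5Q; setting this equal to 108 gives Q = 26.2 and P = 173.5.
PS = (173.5 − 108)·26.2 = 1716.1.
Under first-degree price discrimination the firm charges each unit its demand price and produces up to where P = MC, i.e. Q = 52.4. Consumer surplus is zero; producer surplus equals total surplus.
PS = ½·(239 − 108)·52.4 = 3432.2.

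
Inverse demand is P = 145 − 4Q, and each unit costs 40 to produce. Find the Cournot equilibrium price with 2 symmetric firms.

In a 2-firm Cournot equilibrium, symmetry and the first-order condition give q = (145 − 40)/(12) = 8.75. So Q = 17.5 and P = 75.

P = 75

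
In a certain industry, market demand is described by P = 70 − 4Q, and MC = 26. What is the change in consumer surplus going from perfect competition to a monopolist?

Consumer surplus falls by 181.5

Under competition P = MC = 26, so Q = (70 − 26)/4 = 11.
CS = ½·(70 − 26)·11 = 242.
The monopolist equates marginal revenue to marginal cost: 70 − 8Q = 26, so Q = 5.5. From demand, P = 48.
CS = ½·(70 − 48)·5.5 = 60.5.
Change in consumer surplus: 60.5 − 242 = −181.5.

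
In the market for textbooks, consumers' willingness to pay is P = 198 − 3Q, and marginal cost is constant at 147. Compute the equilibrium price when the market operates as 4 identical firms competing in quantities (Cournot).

P = 157.2

With 4 symmetric Cournot firms, each firm's FOC gives 198 − 15q = 147, so q = 3.4, Q = 4·3.4 = 13.6, and P = 157.2.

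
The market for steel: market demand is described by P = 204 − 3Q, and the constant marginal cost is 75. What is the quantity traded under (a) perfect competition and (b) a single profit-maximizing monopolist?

Competition: Q = 43; Monopoly: Q = 21.5

Competitive firms price at marginal cost: P = 75, giving Q = 43.
The monopolist equates marginal revenue to marginal cost: 204 − 6Q = 75, so Q = 21.5. From demand, P = 139.5.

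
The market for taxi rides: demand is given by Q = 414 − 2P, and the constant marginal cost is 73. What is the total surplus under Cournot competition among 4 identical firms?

TS = 17237.76

Inverting demand: P = 207 − 0.5Q.
Cournot with 4 identical firms: the symmetric best-response condition is 207 − 2.5q = 73. Each firm produces q = 53.6, total output Q = 214.4, price P = 99.8.
CS = ½·(207 − 99.8)·214.4 = 11491.84; PS = (99.8 − 73)·214.4 = 5745.92; TS = 17237.76.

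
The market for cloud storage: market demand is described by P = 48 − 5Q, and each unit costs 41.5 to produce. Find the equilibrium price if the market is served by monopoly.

P = 44.75

A monopolist chooses Q where MR = MC. MR = 48 − 10Q; setting this equal to 41.5 gives Q = 0.65 and P = 44.75.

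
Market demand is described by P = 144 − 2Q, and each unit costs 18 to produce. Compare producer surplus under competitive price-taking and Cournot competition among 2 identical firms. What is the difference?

PS rises by 1764

Perfect competition: P = MC = 18, so 144 − 2Q = 18 and Q = 63.
PS = (18 − 18)·63 = 0.
In a 2-firm Cournot equilibrium, symmetry and the first-order condition give q = (144 − 18)/(6) = 21. So Q = 42 and P = 60.
PS = (60 − 18)·42 = 1764.
Change in producer surplus: 1764 − 0 = 1764.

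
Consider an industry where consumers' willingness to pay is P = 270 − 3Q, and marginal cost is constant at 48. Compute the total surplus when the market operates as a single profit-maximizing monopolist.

TS = 6160.5

A monopolist chooses Q where MR = MC. MR = 270 − 6Q; setting this equal to 48 gives Q = 37 and P = 159.
CS = ½·(270 − 159)·37 = 2053.5; PS = (159 − 48)·37 = 4107; TS = 6160.5.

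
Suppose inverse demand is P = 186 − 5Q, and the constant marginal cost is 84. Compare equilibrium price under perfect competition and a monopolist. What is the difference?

Perfect competition: P = MC = 84, so 186 − 5Q = 84 and Q = 20.4.
Monopoly sets MR = MC: 186 − 10Q = 84 ⇒ Q = 10.2, P = 186 − 5·10.2 = 135.
Change in equilibrium price: 135 − 84 = 51.

P rises by 51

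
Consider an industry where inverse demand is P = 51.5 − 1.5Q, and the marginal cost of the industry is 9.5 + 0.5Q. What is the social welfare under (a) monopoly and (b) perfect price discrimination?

Monopoly: TS = 360; Perfect PD: TS = 441

The monopolist equates marginal revenue to marginal cost: 51.5 − 3Q = 9.5 + 0.5Q, so Q = 12. From demand, P = 33.5.
CS = ½·(51.5 − 33.5)·12 = 108; PS = (33.5·12 − 9.5·12 − ½·0.5·12²) = 252; TS = 360.
With perfect price discrimination, output is the efficient level Q = 21 (where demand meets MC), but every buyer pays their willingness to pay: CS = 0 and PS = total surplus.
TS = 441 (equal to competitive TS).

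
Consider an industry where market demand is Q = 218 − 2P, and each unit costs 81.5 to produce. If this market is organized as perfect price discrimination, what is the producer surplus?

Inverting demand: P = 109 − 0.5Q.
With perfect price discrimination, output is the efficient level Q = 55 (where demand meets MC), but every buyer pays their willingness to pay: CS = 0 and PS = total surplus.
PS = ½·(109 − 81.5)·55 = 756.25.

PS = 756.25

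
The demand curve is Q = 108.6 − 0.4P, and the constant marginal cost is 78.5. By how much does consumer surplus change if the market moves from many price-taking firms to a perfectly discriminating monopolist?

Consumer surplus falls by 7449.8

Inverting demand: P = 271.5 − 2.5Q.
Under competition P = MC = 78.5, so Q = (271.5 − 78.5)/2.5 = 77.2.
CS = ½·(271.5 − 78.5)·77.2 = 7449.8.
With perfect price discrimination, output is the efficient level Q = 77.2 (where demand meets MC), but every buyer pays their willingness to pay: CS = 0 and PS = total surplus.
CS = 0.
Change in consumer surplus: 0 − 7449.8 = −7449.8.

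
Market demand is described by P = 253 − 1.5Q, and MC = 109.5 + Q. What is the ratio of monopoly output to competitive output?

Monopoly sets MR = MC: 253 − 3Q = 109.5 + Q ⇒ Q = 35.875, P = 253 − 1.5·35.875 = 3187/16.
Under competition P = MC: 253 − 1.5Q = 109.5 + Q ⇒ Q = 57.4, P = 166.9.
Ratio Q_m/Q_c = 35.875/57.4 = 0.625.

Q_m/Q_c = 0.625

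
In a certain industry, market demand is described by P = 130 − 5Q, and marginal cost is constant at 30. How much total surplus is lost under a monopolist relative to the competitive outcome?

Perfect competition: P = MC = 30, so 130 − 5Q = 30 and Q = 20.
Monopoly sets MR = MC: 130 − 10Q = 30 ⇒ Q = 10, P = 130 − 5·10 = 80.
DWL is the triangle between Q = 10 and Q = 20: ½·(20 − 10)·(80 − 30) = 250.

DWL = 250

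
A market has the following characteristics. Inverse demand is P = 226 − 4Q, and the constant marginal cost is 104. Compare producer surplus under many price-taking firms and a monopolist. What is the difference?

Competitive firms price at marginal cost: P = 104, giving Q = 30.5.
PS = (104 − 104)·30.5 = 0.
Monopoly sets MR = MC: 226 − 8Q = 104 ⇒ Q = 15.25, P = 226 − 4·15.25 = 165.
PS = (165 − 104)·15.25 = 930.25.
Change in producer surplus: 930.25 − 0 = 930.25.

PS rises by 930.25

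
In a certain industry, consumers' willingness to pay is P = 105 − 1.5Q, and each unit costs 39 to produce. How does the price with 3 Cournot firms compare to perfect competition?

Cournot: P = 55.5; Competition: P = 39

With 3 symmetric Cournot firms, each firm's FOC gives 105 − 6q = 39, so q = 11, Q = 3·11 = 33, and P = 55.5.
Under competition P = MC = 39, so Q = (105 − 39)/1.5 = 44.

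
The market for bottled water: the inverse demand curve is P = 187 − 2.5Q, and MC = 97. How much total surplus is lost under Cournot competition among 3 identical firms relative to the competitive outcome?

Perfect competition: P = MC = 97, so 187 − 2.5Q = 97 and Q = 36.
Cournot with 3 identical firms: the symmetric best-response condition is 187 − 10q = 97. Each firm produces q = 9, total output Q = 27, price P = 119.5.
DWL is the triangle between Q = 27 and Q = 36: ½·(36 − 27)·(119.5 − 97) = 101.25.

DWL = 101.25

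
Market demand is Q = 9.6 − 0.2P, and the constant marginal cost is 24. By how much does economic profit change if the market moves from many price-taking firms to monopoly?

Inverting demand: P = 48 − 5Q.
Under competition P = MC = 24, so Q = (48 − 24)/5 = 4.8.
Profit = (24 − 24)·4.8 = 0.
A monopolist chooses Q where MR = MC. MR = 48 − 10Q; setting this equal to 24 gives Q = 2.4 and P = 36.
Profit = (36 − 24)·2.4 = 28.8.
Change in economic profit: 28.8 − 0 = 28.8.

π rises by 28.8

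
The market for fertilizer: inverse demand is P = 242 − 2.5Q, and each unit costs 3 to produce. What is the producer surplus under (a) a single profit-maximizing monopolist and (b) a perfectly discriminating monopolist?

Monopoly sets MR = MC: 242 − 5Q = 3 ⇒ Q = 47.8, P = 242 − 2.5·47.8 = 122.5.
PS = (122.5 − 3)·47.8 = 5712.1.
Under first-degree price discrimination the firm charges each unit its demand price and produces up to where P = MC, i.e. Q = 95.6. Consumer surplus is zero; producer surplus equals total surplus.
PS = ½·(242 − 3)·95.6 = 11424.2.

Monopoly: PS = 5712.1; Perfect PD: PS = 11424.2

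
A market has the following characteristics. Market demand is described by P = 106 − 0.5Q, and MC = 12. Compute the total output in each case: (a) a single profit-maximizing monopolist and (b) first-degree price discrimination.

Monopoly: Q = 94; Perfect PD: Q = 188

Monopoly sets MR = MC: 106 − Q = 12 ⇒ Q = 94, P = 106 − 0.5·94 = 59.
With perfect price discrimination, output is the efficient level Q = 188 (where demand meets MC), but every buyer pays their willingness to pay: CS = 0 and PS = total surplus.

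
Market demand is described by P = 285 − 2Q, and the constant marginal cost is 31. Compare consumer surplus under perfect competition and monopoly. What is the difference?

Under competition P = MC = 31, so Q = (285 − 31)/2 = 127.
CS = ½·(285 − 31)·127 = 16129.
A monopolist chooses Q where MR = MC. MR = 285 − 4Q; setting this equal to 31 gives Q = 63.5 and P = 158.
CS = ½·(285 − 158)·63.5 = 4032.25.
Change in consumer surplus: 4032.25 − 16129 = −12096.75.

Consumer surplus falls by 12096.75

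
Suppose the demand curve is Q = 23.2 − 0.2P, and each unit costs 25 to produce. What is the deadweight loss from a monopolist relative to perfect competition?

DWL = 207.025

Inverting demand: P = 116 − 5Q.
Competitive firms price at marginal cost: P = 25, giving Q = 18.2.
Monopoly sets MR = MC: 116 − 10Q = 25 ⇒ Q = 9.1, P = 116 − 5·9.1 = 70.5.
DWL is the triangle between Q = 9.1 and Q = 18.2: ½·(18.2 − 9.1)·(70.5 − 25) = 207.025.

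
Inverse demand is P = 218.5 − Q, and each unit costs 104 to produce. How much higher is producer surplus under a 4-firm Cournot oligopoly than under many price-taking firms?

Producer surplus rises by 2097.64

Competitive firms price at marginal cost: P = 104, giving Q = 114.5.
PS = (104 − 104)·114.5 = 0.
Cournot with 4 identical firms: the symmetric best-response condition is 218.5 − 5q = 104. Each firm produces q = 22.9, total output Q = 91.6, price P = 126.9.
PS = (126.9 − 104)·91.6 = 2097.64.
Change in producer surplus: 2097.64 − 0 = 2097.64.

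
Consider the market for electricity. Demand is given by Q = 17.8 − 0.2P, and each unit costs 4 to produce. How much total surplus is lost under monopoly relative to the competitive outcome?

DWL = 180.625

Inverting demand: P = 89 − 5Q.
Perfect competition: P = MC = 4, so 89 − 5Q = 4 and Q = 17.
Monopoly sets MR = MC: 89 − 10Q = 4 ⇒ Q = 8.5, P = 89 − 5·8.5 = 46.5.
DWL is the triangle between Q = 8.5 and Q = 17: ½·(17 − 8.5)·(46.5 − 4) = 180.625.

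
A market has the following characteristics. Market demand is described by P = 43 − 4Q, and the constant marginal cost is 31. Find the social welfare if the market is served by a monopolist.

A monopolist chooses Q where MR = MC. MR = 43 − 8Q; setting this equal to 31 gives Q = 1.5 and P = 37.
CS = ½·(43 − 37)·1.5 = 4.5; PS = (37 − 31)·1.5 = 9; TS = 13.5.

TS = 13.5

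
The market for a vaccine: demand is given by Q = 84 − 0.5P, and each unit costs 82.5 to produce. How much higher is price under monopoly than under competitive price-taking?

Inverting demand: P = 168 − 2Q.
Competitive firms price at marginal cost: P = 82.5, giving Q = 42.75.
A monopolist chooses Q where MR = MC. MR = 168 − 4Q; setting this equal to 82.5 gives Q = 21.375 and P = 125.25.
Change in price: 125.25 − 82.5 = 42.75.

Price rises by 42.75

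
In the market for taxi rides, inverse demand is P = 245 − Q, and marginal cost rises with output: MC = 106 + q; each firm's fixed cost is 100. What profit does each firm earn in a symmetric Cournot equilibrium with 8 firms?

With 8 symmetric Cournot firms, each firm's FOC gives 245 − 9q = 106 + q, so q = 13.9, Q = 8·13.9 = 111.2, and P = 133.8.
Each firm's profit = 133.8·13.9 − (106·13.9 + ½·1·13.9²) − 100 = 189.815.

π_i = 189.815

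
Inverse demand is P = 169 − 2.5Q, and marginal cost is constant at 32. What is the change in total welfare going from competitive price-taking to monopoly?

Total welfare falls by 938.45

Competitive firms price at marginal cost: P = 32, giving Q = 54.8.
CS = ½·(169 − 32)·54.8 = 3753.8; PS = (32 − 32)·54.8 = 0; TS = 3753.8.
A monopolist chooses Q where MR = MC. MR = 169 − 5Q; setting this equal to 32 gives Q = 27.4 and P = 100.5.
CS = ½·(169 − 100.5)·27.4 = 938.45; PS = (100.5 − 32)·27.4 = 1876.9; TS = 2815.35.
Change in total welfare: 2815.35 − 3753.8 = −938.45.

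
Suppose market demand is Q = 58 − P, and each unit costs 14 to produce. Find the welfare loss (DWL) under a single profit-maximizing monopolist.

Inverting demand: P = 58 − Q.
Competitive firms price at marginal cost: P = 14, giving Q = 44.
A monopolist chooses Q where MR = MC. MR = 58 − 2Q; setting this equal to 14 gives Q = 22 and P = 36.
DWL is the triangle between Q = 22 and Q = 44: ½·(44 − 22)·(36 − 14) = 242.

DWL = 242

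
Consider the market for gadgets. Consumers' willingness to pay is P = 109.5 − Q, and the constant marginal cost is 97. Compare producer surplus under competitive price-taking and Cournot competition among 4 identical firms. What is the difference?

Perfect competition: P = MC = 97, so 109.5 − Q = 97 and Q = 12.5.
PS = (97 − 97)·12.5 = 0.
With 4 symmetric Cournot firms, each firm's FOC gives 109.5 − 5q = 97, so q = 2.5, Q = 4·2.5 = 10, and P = 99.5.
PS = (99.5 − 97)·10 = 25.
Change in producer surplus: 25 − 0 = 25.

PS rises by 25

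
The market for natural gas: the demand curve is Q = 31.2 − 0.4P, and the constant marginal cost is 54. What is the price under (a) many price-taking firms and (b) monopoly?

Competition: P = 54; Monopoly: P = 66

Inverting demand: P = 78 − 2.5Q.
Under competition P = MC = 54, so Q = (78 − 54)/2.5 = 9.6.
A monopolist chooses Q where MR = MC. MR = 78 − 5Q; setting this equal to 54 gives Q = 4.8 and P = 66.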